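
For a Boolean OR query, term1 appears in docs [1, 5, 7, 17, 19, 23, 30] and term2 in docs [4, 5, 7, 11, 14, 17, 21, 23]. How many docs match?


Boolean OR: find union of posting lists
term1 docs: [1, 5, 7, 17, 19, 23, 30]
term2 docs: [4, 5, 7, 11, 14, 17, 21, 23]
Union: [1, 4, 5, 7, 11, 14, 17, 19, 21, 23, 30]
|union| = 11

11


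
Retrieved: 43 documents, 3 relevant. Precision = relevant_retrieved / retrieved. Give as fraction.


Precision = relevant_retrieved / total_retrieved
= 3 / 43
= 3 / (3 + 40)
= 3/43

3/43


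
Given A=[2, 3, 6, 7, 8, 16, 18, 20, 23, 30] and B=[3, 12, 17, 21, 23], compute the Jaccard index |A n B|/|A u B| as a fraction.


A intersect B = [3, 23]
|A intersect B| = 2
A union B = [2, 3, 6, 7, 8, 12, 16, 17, 18, 20, 21, 23, 30]
|A union B| = 13
Jaccard = 2/13 = 2/13

2/13


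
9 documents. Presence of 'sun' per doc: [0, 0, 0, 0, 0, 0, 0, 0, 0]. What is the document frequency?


Checking each document for 'sun':
Doc 1: absent
Doc 2: absent
Doc 3: absent
Doc 4: absent
Doc 5: absent
Doc 6: absent
Doc 7: absent
Doc 8: absent
Doc 9: absent
df = sum of presences = 0 + 0 + 0 + 0 + 0 + 0 + 0 + 0 + 0 = 0

0


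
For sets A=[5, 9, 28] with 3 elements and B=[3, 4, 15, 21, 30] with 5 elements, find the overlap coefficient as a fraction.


A intersect B = []
|A intersect B| = 0
min(|A|, |B|) = min(3, 5) = 3
Overlap = 0 / 3 = 0

0


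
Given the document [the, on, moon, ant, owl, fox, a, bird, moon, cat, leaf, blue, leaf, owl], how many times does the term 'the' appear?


Document has 14 words
Scanning for 'the':
Found at positions: [0]
Count = 1

1


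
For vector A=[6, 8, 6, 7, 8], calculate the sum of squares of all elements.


|A|^2 = sum of squared components
A[0]^2 = 6^2 = 36
A[1]^2 = 8^2 = 64
A[2]^2 = 6^2 = 36
A[3]^2 = 7^2 = 49
A[4]^2 = 8^2 = 64
Sum = 36 + 64 + 36 + 49 + 64 = 249

249


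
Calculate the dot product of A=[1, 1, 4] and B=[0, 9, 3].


Dot product = sum of element-wise products
A[0]*B[0] = 1*0 = 0
A[1]*B[1] = 1*9 = 9
A[2]*B[2] = 4*3 = 12
Sum = 0 + 9 + 12 = 21

21


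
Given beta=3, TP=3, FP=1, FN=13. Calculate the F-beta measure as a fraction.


P = TP/(TP+FP) = 3/4 = 3/4
R = TP/(TP+FN) = 3/16 = 3/16
beta^2 = 3^2 = 9
(1 + beta^2) = 10
Numerator = (1+beta^2)*P*R = 45/32
Denominator = beta^2*P + R = 27/4 + 3/16 = 111/16
F_beta = 15/74

15/74


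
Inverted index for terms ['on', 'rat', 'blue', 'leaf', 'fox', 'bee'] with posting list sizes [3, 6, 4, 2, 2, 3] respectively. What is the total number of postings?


Summing posting list sizes:
'on': 3 postings
'rat': 6 postings
'blue': 4 postings
'leaf': 2 postings
'fox': 2 postings
'bee': 3 postings
Total = 3 + 6 + 4 + 2 + 2 + 3 = 20

20


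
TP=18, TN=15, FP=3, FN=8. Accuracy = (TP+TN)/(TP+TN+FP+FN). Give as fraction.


Accuracy = (TP + TN) / (TP + TN + FP + FN)
TP + TN = 18 + 15 = 33
Total = 18 + 15 + 3 + 8 = 44
Accuracy = 33 / 44 = 3/4

3/4


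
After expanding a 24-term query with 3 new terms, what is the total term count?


Original terms: 24
Expansion terms: 3
Total = 24 + 3 = 27

27


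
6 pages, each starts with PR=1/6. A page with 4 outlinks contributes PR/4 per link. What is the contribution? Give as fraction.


Initial PR = 1/6 = 1/6
Outlinks = 4
Contribution per link = PR / outlinks
= 1/6 / 4
= 1/24

1/24


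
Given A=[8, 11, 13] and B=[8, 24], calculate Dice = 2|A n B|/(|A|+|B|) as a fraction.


A intersect B = [8]
|A intersect B| = 1
|A| = 3, |B| = 2
Dice = 2*1 / (3+2)
= 2 / 5 = 2/5

2/5


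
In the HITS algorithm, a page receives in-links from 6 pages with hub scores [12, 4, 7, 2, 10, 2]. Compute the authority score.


Authority = sum of hub scores of in-linkers
In-link 1: hub score = 12
In-link 2: hub score = 4
In-link 3: hub score = 7
In-link 4: hub score = 2
In-link 5: hub score = 10
In-link 6: hub score = 2
Authority = 12 + 4 + 7 + 2 + 10 + 2 = 37

37


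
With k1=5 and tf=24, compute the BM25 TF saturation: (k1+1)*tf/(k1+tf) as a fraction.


BM25 TF component = (k1+1)*tf / (k1+tf)
k1 = 5, tf = 24
Numerator = (5+1)*24 = 144
Denominator = 5 + 24 = 29
= 144/29 = 144/29

144/29


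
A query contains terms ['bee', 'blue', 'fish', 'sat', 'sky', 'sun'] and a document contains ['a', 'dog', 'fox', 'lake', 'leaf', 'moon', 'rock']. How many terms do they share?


Query terms: ['bee', 'blue', 'fish', 'sat', 'sky', 'sun']
Document terms: ['a', 'dog', 'fox', 'lake', 'leaf', 'moon', 'rock']
Common terms: []
Overlap count = 0

0


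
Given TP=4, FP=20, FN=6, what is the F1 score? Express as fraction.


F1 = 2 * P * R / (P + R)
P = TP/(TP+FP) = 4/24 = 1/6
R = TP/(TP+FN) = 4/10 = 2/5
2 * P * R = 2 * 1/6 * 2/5 = 2/15
P + R = 1/6 + 2/5 = 17/30
F1 = 2/15 / 17/30 = 4/17

4/17


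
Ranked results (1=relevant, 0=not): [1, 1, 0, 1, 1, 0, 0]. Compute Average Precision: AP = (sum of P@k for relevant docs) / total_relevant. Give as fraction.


Computing P@k for each relevant position:
Position 1: relevant, P@1 = 1/1 = 1
Position 2: relevant, P@2 = 2/2 = 1
Position 3: not relevant
Position 4: relevant, P@4 = 3/4 = 3/4
Position 5: relevant, P@5 = 4/5 = 4/5
Position 6: not relevant
Position 7: not relevant
Sum of P@k = 1 + 1 + 3/4 + 4/5 = 71/20
AP = 71/20 / 4 = 71/80

71/80


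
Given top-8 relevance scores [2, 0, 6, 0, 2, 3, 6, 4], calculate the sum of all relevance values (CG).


Cumulative Gain = sum of relevance scores
Position 1: rel=2, running sum=2
Position 2: rel=0, running sum=2
Position 3: rel=6, running sum=8
Position 4: rel=0, running sum=8
Position 5: rel=2, running sum=10
Position 6: rel=3, running sum=13
Position 7: rel=6, running sum=19
Position 8: rel=4, running sum=23
CG = 23

23


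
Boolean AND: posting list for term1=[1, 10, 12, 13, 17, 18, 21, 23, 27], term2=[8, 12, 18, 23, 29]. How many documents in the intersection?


Boolean AND: find intersection of posting lists
term1 docs: [1, 10, 12, 13, 17, 18, 21, 23, 27]
term2 docs: [8, 12, 18, 23, 29]
Intersection: [12, 18, 23]
|intersection| = 3

3


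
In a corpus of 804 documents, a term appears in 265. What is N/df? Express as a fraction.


IDF ratio = N / df
= 804 / 265
= 804/265

804/265


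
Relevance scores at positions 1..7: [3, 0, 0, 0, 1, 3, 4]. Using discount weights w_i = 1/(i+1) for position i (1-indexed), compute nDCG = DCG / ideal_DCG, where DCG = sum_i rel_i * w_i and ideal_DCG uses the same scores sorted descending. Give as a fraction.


Position discount weights w_i = 1/(i+1) for i=1..7:
Weights = [1/2, 1/3, 1/4, 1/5, 1/6, 1/7, 1/8]
Actual relevance: [3, 0, 0, 0, 1, 3, 4]
DCG = 3/2 + 0/3 + 0/4 + 0/5 + 1/6 + 3/7 + 4/8 = 109/42
Ideal relevance (sorted desc): [4, 3, 3, 1, 0, 0, 0]
Ideal DCG = 4/2 + 3/3 + 3/4 + 1/5 + 0/6 + 0/7 + 0/8 = 79/20
nDCG = DCG / ideal_DCG = 109/42 / 79/20 = 1090/1659

1090/1659


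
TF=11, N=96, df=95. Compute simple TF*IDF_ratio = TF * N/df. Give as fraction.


TF * (N/df)
= 11 * (96/95)
= 11 * 96/95
= 1056/95

1056/95


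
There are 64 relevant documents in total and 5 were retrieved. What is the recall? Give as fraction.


Recall = retrieved_relevant / total_relevant
= 5 / 64
= 5 / (5 + 59)
= 5/64

5/64


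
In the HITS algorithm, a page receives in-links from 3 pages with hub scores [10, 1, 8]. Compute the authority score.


Authority = sum of hub scores of in-linkers
In-link 1: hub score = 10
In-link 2: hub score = 1
In-link 3: hub score = 8
Authority = 10 + 1 + 8 = 19

19


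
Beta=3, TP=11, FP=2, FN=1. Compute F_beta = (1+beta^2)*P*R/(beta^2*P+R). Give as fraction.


P = TP/(TP+FP) = 11/13 = 11/13
R = TP/(TP+FN) = 11/12 = 11/12
beta^2 = 3^2 = 9
(1 + beta^2) = 10
Numerator = (1+beta^2)*P*R = 605/78
Denominator = beta^2*P + R = 99/13 + 11/12 = 1331/156
F_beta = 10/11

10/11


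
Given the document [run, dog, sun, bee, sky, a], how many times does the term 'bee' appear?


Document has 6 words
Scanning for 'bee':
Found at positions: [3]
Count = 1

1


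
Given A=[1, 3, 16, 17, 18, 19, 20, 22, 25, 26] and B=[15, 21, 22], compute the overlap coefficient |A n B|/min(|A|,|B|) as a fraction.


A intersect B = [22]
|A intersect B| = 1
min(|A|, |B|) = min(10, 3) = 3
Overlap = 1 / 3 = 1/3

1/3


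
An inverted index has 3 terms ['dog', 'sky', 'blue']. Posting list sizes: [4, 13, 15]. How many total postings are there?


Summing posting list sizes:
'dog': 4 postings
'sky': 13 postings
'blue': 15 postings
Total = 4 + 13 + 15 = 32

32


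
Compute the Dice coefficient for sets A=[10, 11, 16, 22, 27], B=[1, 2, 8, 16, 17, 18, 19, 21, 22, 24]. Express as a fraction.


A intersect B = [16, 22]
|A intersect B| = 2
|A| = 5, |B| = 10
Dice = 2*2 / (5+10)
= 4 / 15 = 4/15

4/15


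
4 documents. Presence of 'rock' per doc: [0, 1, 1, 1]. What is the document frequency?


Checking each document for 'rock':
Doc 1: absent
Doc 2: present
Doc 3: present
Doc 4: present
df = sum of presences = 0 + 1 + 1 + 1 = 3

3


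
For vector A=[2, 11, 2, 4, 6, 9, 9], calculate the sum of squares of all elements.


|A|^2 = sum of squared components
A[0]^2 = 2^2 = 4
A[1]^2 = 11^2 = 121
A[2]^2 = 2^2 = 4
A[3]^2 = 4^2 = 16
A[4]^2 = 6^2 = 36
A[5]^2 = 9^2 = 81
A[6]^2 = 9^2 = 81
Sum = 4 + 121 + 4 + 16 + 36 + 81 + 81 = 343

343


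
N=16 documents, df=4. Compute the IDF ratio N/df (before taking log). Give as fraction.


IDF ratio = N / df
= 16 / 4
= 4

4


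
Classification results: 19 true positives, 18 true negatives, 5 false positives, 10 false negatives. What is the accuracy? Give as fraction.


Accuracy = (TP + TN) / (TP + TN + FP + FN)
TP + TN = 19 + 18 = 37
Total = 19 + 18 + 5 + 10 = 52
Accuracy = 37 / 52 = 37/52

37/52


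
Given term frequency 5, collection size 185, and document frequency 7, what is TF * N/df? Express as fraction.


TF * (N/df)
= 5 * (185/7)
= 5 * 185/7
= 925/7

925/7


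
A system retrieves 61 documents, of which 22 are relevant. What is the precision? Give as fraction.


Precision = relevant_retrieved / total_retrieved
= 22 / 61
= 22 / (22 + 39)
= 22/61

22/61


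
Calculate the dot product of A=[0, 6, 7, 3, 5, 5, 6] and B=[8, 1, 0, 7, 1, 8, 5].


Dot product = sum of element-wise products
A[0]*B[0] = 0*8 = 0
A[1]*B[1] = 6*1 = 6
A[2]*B[2] = 7*0 = 0
A[3]*B[3] = 3*7 = 21
A[4]*B[4] = 5*1 = 5
A[5]*B[5] = 5*8 = 40
A[6]*B[6] = 6*5 = 30
Sum = 0 + 6 + 0 + 21 + 5 + 40 + 30 = 102

102


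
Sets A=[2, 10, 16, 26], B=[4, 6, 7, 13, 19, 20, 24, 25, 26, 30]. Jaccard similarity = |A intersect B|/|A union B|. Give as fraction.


A intersect B = [26]
|A intersect B| = 1
A union B = [2, 4, 6, 7, 10, 13, 16, 19, 20, 24, 25, 26, 30]
|A union B| = 13
Jaccard = 1/13 = 1/13

1/13


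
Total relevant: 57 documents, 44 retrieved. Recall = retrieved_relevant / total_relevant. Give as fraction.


Recall = retrieved_relevant / total_relevant
= 44 / 57
= 44 / (44 + 13)
= 44/57

44/57


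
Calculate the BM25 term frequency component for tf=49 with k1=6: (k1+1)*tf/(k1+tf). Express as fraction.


BM25 TF component = (k1+1)*tf / (k1+tf)
k1 = 6, tf = 49
Numerator = (6+1)*49 = 343
Denominator = 6 + 49 = 55
= 343/55 = 343/55

343/55


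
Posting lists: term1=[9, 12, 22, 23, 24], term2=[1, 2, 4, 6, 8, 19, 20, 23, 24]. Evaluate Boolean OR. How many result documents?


Boolean OR: find union of posting lists
term1 docs: [9, 12, 22, 23, 24]
term2 docs: [1, 2, 4, 6, 8, 19, 20, 23, 24]
Union: [1, 2, 4, 6, 8, 9, 12, 19, 20, 22, 23, 24]
|union| = 12

12


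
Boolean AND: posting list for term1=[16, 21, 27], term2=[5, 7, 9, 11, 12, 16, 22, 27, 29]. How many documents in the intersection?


Boolean AND: find intersection of posting lists
term1 docs: [16, 21, 27]
term2 docs: [5, 7, 9, 11, 12, 16, 22, 27, 29]
Intersection: [16, 27]
|intersection| = 2

2


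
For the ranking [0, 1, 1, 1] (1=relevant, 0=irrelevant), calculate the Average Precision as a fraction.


Computing P@k for each relevant position:
Position 1: not relevant
Position 2: relevant, P@2 = 1/2 = 1/2
Position 3: relevant, P@3 = 2/3 = 2/3
Position 4: relevant, P@4 = 3/4 = 3/4
Sum of P@k = 1/2 + 2/3 + 3/4 = 23/12
AP = 23/12 / 3 = 23/36

23/36


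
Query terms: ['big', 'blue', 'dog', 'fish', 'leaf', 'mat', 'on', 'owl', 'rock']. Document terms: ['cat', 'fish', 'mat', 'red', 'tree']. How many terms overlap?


Query terms: ['big', 'blue', 'dog', 'fish', 'leaf', 'mat', 'on', 'owl', 'rock']
Document terms: ['cat', 'fish', 'mat', 'red', 'tree']
Common terms: ['fish', 'mat']
Overlap count = 2

2


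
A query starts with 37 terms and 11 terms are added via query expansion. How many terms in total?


Original terms: 37
Expansion terms: 11
Total = 37 + 11 = 48

48


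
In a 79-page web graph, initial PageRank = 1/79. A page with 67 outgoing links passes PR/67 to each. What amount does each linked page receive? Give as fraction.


Initial PR = 1/79 = 1/79
Outlinks = 67
Contribution per link = PR / outlinks
= 1/79 / 67
= 1/5293

1/5293


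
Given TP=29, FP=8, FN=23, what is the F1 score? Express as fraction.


F1 = 2 * P * R / (P + R)
P = TP/(TP+FP) = 29/37 = 29/37
R = TP/(TP+FN) = 29/52 = 29/52
2 * P * R = 2 * 29/37 * 29/52 = 841/962
P + R = 29/37 + 29/52 = 2581/1924
F1 = 841/962 / 2581/1924 = 58/89

58/89


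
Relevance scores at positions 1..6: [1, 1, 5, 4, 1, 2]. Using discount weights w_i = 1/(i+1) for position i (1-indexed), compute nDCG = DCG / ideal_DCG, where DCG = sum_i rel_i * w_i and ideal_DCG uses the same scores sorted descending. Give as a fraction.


Position discount weights w_i = 1/(i+1) for i=1..6:
Weights = [1/2, 1/3, 1/4, 1/5, 1/6, 1/7]
Actual relevance: [1, 1, 5, 4, 1, 2]
DCG = 1/2 + 1/3 + 5/4 + 4/5 + 1/6 + 2/7 = 467/140
Ideal relevance (sorted desc): [5, 4, 2, 1, 1, 1]
Ideal DCG = 5/2 + 4/3 + 2/4 + 1/5 + 1/6 + 1/7 = 339/70
nDCG = DCG / ideal_DCG = 467/140 / 339/70 = 467/678

467/678


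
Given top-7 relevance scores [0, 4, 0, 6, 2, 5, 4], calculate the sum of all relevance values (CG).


Cumulative Gain = sum of relevance scores
Position 1: rel=0, running sum=0
Position 2: rel=4, running sum=4
Position 3: rel=0, running sum=4
Position 4: rel=6, running sum=10
Position 5: rel=2, running sum=12
Position 6: rel=5, running sum=17
Position 7: rel=4, running sum=21
CG = 21

21


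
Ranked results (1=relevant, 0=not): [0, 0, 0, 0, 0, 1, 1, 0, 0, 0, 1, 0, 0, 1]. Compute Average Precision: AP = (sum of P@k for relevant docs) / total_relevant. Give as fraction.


Computing P@k for each relevant position:
Position 1: not relevant
Position 2: not relevant
Position 3: not relevant
Position 4: not relevant
Position 5: not relevant
Position 6: relevant, P@6 = 1/6 = 1/6
Position 7: relevant, P@7 = 2/7 = 2/7
Position 8: not relevant
Position 9: not relevant
Position 10: not relevant
Position 11: relevant, P@11 = 3/11 = 3/11
Position 12: not relevant
Position 13: not relevant
Position 14: relevant, P@14 = 4/14 = 2/7
Sum of P@k = 1/6 + 2/7 + 3/11 + 2/7 = 467/462
AP = 467/462 / 4 = 467/1848

467/1848


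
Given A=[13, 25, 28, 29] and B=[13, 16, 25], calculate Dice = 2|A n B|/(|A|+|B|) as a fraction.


A intersect B = [13, 25]
|A intersect B| = 2
|A| = 4, |B| = 3
Dice = 2*2 / (4+3)
= 4 / 7 = 4/7

4/7


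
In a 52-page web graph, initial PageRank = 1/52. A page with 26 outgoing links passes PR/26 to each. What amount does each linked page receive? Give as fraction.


Initial PR = 1/52 = 1/52
Outlinks = 26
Contribution per link = PR / outlinks
= 1/52 / 26
= 1/1352

1/1352


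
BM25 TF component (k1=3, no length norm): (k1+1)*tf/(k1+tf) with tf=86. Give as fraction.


BM25 TF component = (k1+1)*tf / (k1+tf)
k1 = 3, tf = 86
Numerator = (3+1)*86 = 344
Denominator = 3 + 86 = 89
= 344/89 = 344/89

344/89


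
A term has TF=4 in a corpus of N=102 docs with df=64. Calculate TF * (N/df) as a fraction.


TF * (N/df)
= 4 * (102/64)
= 4 * 51/32
= 51/8

51/8


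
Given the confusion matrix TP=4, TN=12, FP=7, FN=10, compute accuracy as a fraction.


Accuracy = (TP + TN) / (TP + TN + FP + FN)
TP + TN = 4 + 12 = 16
Total = 4 + 12 + 7 + 10 = 33
Accuracy = 16 / 33 = 16/33

16/33


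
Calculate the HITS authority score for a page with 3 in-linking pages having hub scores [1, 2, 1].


Authority = sum of hub scores of in-linkers
In-link 1: hub score = 1
In-link 2: hub score = 2
In-link 3: hub score = 1
Authority = 1 + 2 + 1 = 4

4


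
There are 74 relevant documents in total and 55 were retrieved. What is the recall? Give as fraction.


Recall = retrieved_relevant / total_relevant
= 55 / 74
= 55 / (55 + 19)
= 55/74

55/74


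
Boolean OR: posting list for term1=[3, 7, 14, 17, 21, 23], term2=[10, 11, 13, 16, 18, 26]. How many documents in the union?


Boolean OR: find union of posting lists
term1 docs: [3, 7, 14, 17, 21, 23]
term2 docs: [10, 11, 13, 16, 18, 26]
Union: [3, 7, 10, 11, 13, 14, 16, 17, 18, 21, 23, 26]
|union| = 12

12


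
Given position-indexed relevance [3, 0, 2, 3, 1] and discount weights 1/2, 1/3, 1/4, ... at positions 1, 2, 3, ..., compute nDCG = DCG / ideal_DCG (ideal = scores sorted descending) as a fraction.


Position discount weights w_i = 1/(i+1) for i=1..5:
Weights = [1/2, 1/3, 1/4, 1/5, 1/6]
Actual relevance: [3, 0, 2, 3, 1]
DCG = 3/2 + 0/3 + 2/4 + 3/5 + 1/6 = 83/30
Ideal relevance (sorted desc): [3, 3, 2, 1, 0]
Ideal DCG = 3/2 + 3/3 + 2/4 + 1/5 + 0/6 = 16/5
nDCG = DCG / ideal_DCG = 83/30 / 16/5 = 83/96

83/96


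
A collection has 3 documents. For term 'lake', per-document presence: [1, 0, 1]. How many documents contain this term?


Checking each document for 'lake':
Doc 1: present
Doc 2: absent
Doc 3: present
df = sum of presences = 1 + 0 + 1 = 2

2


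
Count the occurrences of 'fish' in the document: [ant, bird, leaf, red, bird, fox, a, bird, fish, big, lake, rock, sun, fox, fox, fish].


Document has 16 words
Scanning for 'fish':
Found at positions: [8, 15]
Count = 2

2


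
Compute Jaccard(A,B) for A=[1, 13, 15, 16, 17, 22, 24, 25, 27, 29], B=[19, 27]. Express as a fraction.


A intersect B = [27]
|A intersect B| = 1
A union B = [1, 13, 15, 16, 17, 19, 22, 24, 25, 27, 29]
|A union B| = 11
Jaccard = 1/11 = 1/11

1/11


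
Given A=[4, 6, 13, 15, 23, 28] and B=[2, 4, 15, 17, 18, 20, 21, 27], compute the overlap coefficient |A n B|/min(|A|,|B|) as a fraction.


A intersect B = [4, 15]
|A intersect B| = 2
min(|A|, |B|) = min(6, 8) = 6
Overlap = 2 / 6 = 1/3

1/3


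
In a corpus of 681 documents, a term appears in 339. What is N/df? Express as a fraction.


IDF ratio = N / df
= 681 / 339
= 227/113

227/113


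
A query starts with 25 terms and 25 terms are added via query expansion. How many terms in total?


Original terms: 25
Expansion terms: 25
Total = 25 + 25 = 50

50


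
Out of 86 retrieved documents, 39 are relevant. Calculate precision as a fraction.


Precision = relevant_retrieved / total_retrieved
= 39 / 86
= 39 / (39 + 47)
= 39/86

39/86


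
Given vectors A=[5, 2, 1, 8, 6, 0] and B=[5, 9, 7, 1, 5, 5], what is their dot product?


Dot product = sum of element-wise products
A[0]*B[0] = 5*5 = 25
A[1]*B[1] = 2*9 = 18
A[2]*B[2] = 1*7 = 7
A[3]*B[3] = 8*1 = 8
A[4]*B[4] = 6*5 = 30
A[5]*B[5] = 0*5 = 0
Sum = 25 + 18 + 7 + 8 + 30 + 0 = 88

88


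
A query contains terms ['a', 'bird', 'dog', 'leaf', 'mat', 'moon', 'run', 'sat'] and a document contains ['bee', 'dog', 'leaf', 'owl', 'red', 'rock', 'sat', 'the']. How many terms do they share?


Query terms: ['a', 'bird', 'dog', 'leaf', 'mat', 'moon', 'run', 'sat']
Document terms: ['bee', 'dog', 'leaf', 'owl', 'red', 'rock', 'sat', 'the']
Common terms: ['dog', 'leaf', 'sat']
Overlap count = 3

3


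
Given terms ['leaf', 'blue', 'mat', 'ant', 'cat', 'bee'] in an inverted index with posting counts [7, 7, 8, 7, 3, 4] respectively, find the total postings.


Summing posting list sizes:
'leaf': 7 postings
'blue': 7 postings
'mat': 8 postings
'ant': 7 postings
'cat': 3 postings
'bee': 4 postings
Total = 7 + 7 + 8 + 7 + 3 + 4 = 36

36


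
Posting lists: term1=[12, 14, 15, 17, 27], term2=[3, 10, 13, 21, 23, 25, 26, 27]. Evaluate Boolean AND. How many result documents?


Boolean AND: find intersection of posting lists
term1 docs: [12, 14, 15, 17, 27]
term2 docs: [3, 10, 13, 21, 23, 25, 26, 27]
Intersection: [27]
|intersection| = 1

1


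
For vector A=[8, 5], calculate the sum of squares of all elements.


|A|^2 = sum of squared components
A[0]^2 = 8^2 = 64
A[1]^2 = 5^2 = 25
Sum = 64 + 25 = 89

89


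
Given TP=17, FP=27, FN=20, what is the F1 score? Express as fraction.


F1 = 2 * P * R / (P + R)
P = TP/(TP+FP) = 17/44 = 17/44
R = TP/(TP+FN) = 17/37 = 17/37
2 * P * R = 2 * 17/44 * 17/37 = 289/814
P + R = 17/44 + 17/37 = 1377/1628
F1 = 289/814 / 1377/1628 = 34/81

34/81


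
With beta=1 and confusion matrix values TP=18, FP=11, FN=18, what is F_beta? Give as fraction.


P = TP/(TP+FP) = 18/29 = 18/29
R = TP/(TP+FN) = 18/36 = 1/2
beta^2 = 1^2 = 1
(1 + beta^2) = 2
Numerator = (1+beta^2)*P*R = 18/29
Denominator = beta^2*P + R = 18/29 + 1/2 = 65/58
F_beta = 36/65

36/65


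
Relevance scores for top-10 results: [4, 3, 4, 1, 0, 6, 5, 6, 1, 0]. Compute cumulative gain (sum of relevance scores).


Cumulative Gain = sum of relevance scores
Position 1: rel=4, running sum=4
Position 2: rel=3, running sum=7
Position 3: rel=4, running sum=11
Position 4: rel=1, running sum=12
Position 5: rel=0, running sum=12
Position 6: rel=6, running sum=18
Position 7: rel=5, running sum=23
Position 8: rel=6, running sum=29
Position 9: rel=1, running sum=30
Position 10: rel=0, running sum=30
CG = 30

30


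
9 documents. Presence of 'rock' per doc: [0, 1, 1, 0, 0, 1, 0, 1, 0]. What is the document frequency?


Checking each document for 'rock':
Doc 1: absent
Doc 2: present
Doc 3: present
Doc 4: absent
Doc 5: absent
Doc 6: present
Doc 7: absent
Doc 8: present
Doc 9: absent
df = sum of presences = 0 + 1 + 1 + 0 + 0 + 1 + 0 + 1 + 0 = 4

4


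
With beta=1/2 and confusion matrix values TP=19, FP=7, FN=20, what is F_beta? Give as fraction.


P = TP/(TP+FP) = 19/26 = 19/26
R = TP/(TP+FN) = 19/39 = 19/39
beta^2 = 1/2^2 = 1/4
(1 + beta^2) = 5/4
Numerator = (1+beta^2)*P*R = 1805/4056
Denominator = beta^2*P + R = 19/104 + 19/39 = 209/312
F_beta = 95/143

95/143


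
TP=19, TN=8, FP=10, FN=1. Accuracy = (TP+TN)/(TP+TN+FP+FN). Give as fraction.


Accuracy = (TP + TN) / (TP + TN + FP + FN)
TP + TN = 19 + 8 = 27
Total = 19 + 8 + 10 + 1 = 38
Accuracy = 27 / 38 = 27/38

27/38


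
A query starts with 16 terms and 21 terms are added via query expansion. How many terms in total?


Original terms: 16
Expansion terms: 21
Total = 16 + 21 = 37

37


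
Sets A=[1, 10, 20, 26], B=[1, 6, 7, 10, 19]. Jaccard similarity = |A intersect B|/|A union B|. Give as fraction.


A intersect B = [1, 10]
|A intersect B| = 2
A union B = [1, 6, 7, 10, 19, 20, 26]
|A union B| = 7
Jaccard = 2/7 = 2/7

2/7


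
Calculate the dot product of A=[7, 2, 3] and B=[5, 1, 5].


Dot product = sum of element-wise products
A[0]*B[0] = 7*5 = 35
A[1]*B[1] = 2*1 = 2
A[2]*B[2] = 3*5 = 15
Sum = 35 + 2 + 15 = 52

52


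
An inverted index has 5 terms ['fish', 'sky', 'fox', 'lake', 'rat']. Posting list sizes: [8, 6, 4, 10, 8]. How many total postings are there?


Summing posting list sizes:
'fish': 8 postings
'sky': 6 postings
'fox': 4 postings
'lake': 10 postings
'rat': 8 postings
Total = 8 + 6 + 4 + 10 + 8 = 36

36


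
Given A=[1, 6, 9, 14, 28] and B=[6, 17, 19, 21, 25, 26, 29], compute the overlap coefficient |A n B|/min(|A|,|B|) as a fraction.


A intersect B = [6]
|A intersect B| = 1
min(|A|, |B|) = min(5, 7) = 5
Overlap = 1 / 5 = 1/5

1/5


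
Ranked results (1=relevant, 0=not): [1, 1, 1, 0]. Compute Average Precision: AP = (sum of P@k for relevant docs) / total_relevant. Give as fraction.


Computing P@k for each relevant position:
Position 1: relevant, P@1 = 1/1 = 1
Position 2: relevant, P@2 = 2/2 = 1
Position 3: relevant, P@3 = 3/3 = 1
Position 4: not relevant
Sum of P@k = 1 + 1 + 1 = 3
AP = 3 / 3 = 1

1


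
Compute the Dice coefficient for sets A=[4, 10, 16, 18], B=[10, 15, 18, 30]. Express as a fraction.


A intersect B = [10, 18]
|A intersect B| = 2
|A| = 4, |B| = 4
Dice = 2*2 / (4+4)
= 4 / 8 = 1/2

1/2


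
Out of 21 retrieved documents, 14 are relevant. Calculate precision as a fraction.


Precision = relevant_retrieved / total_retrieved
= 14 / 21
= 14 / (14 + 7)
= 2/3

2/3


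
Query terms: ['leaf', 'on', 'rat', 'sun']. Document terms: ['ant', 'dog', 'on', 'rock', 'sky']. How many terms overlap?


Query terms: ['leaf', 'on', 'rat', 'sun']
Document terms: ['ant', 'dog', 'on', 'rock', 'sky']
Common terms: ['on']
Overlap count = 1

1


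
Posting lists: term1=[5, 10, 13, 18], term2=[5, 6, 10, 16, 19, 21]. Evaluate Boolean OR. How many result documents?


Boolean OR: find union of posting lists
term1 docs: [5, 10, 13, 18]
term2 docs: [5, 6, 10, 16, 19, 21]
Union: [5, 6, 10, 13, 16, 18, 19, 21]
|union| = 8

8


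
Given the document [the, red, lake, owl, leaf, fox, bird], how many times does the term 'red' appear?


Document has 7 words
Scanning for 'red':
Found at positions: [1]
Count = 1

1


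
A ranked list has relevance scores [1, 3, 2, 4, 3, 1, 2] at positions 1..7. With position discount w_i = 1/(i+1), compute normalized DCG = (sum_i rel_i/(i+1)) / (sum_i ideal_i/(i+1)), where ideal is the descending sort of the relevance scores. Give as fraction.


Position discount weights w_i = 1/(i+1) for i=1..7:
Weights = [1/2, 1/3, 1/4, 1/5, 1/6, 1/7, 1/8]
Actual relevance: [1, 3, 2, 4, 3, 1, 2]
DCG = 1/2 + 3/3 + 2/4 + 4/5 + 3/6 + 1/7 + 2/8 = 517/140
Ideal relevance (sorted desc): [4, 3, 3, 2, 2, 1, 1]
Ideal DCG = 4/2 + 3/3 + 3/4 + 2/5 + 2/6 + 1/7 + 1/8 = 3991/840
nDCG = DCG / ideal_DCG = 517/140 / 3991/840 = 3102/3991

3102/3991


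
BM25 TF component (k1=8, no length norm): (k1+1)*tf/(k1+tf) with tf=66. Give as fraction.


BM25 TF component = (k1+1)*tf / (k1+tf)
k1 = 8, tf = 66
Numerator = (8+1)*66 = 594
Denominator = 8 + 66 = 74
= 594/74 = 297/37

297/37


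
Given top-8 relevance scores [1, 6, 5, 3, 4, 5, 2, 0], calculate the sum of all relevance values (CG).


Cumulative Gain = sum of relevance scores
Position 1: rel=1, running sum=1
Position 2: rel=6, running sum=7
Position 3: rel=5, running sum=12
Position 4: rel=3, running sum=15
Position 5: rel=4, running sum=19
Position 6: rel=5, running sum=24
Position 7: rel=2, running sum=26
Position 8: rel=0, running sum=26
CG = 26

26


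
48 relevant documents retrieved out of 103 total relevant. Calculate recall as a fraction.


Recall = retrieved_relevant / total_relevant
= 48 / 103
= 48 / (48 + 55)
= 48/103

48/103


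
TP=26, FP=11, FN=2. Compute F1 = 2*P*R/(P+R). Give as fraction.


F1 = 2 * P * R / (P + R)
P = TP/(TP+FP) = 26/37 = 26/37
R = TP/(TP+FN) = 26/28 = 13/14
2 * P * R = 2 * 26/37 * 13/14 = 338/259
P + R = 26/37 + 13/14 = 845/518
F1 = 338/259 / 845/518 = 4/5

4/5


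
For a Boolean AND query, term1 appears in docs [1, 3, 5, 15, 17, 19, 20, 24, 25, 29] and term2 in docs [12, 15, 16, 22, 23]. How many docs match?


Boolean AND: find intersection of posting lists
term1 docs: [1, 3, 5, 15, 17, 19, 20, 24, 25, 29]
term2 docs: [12, 15, 16, 22, 23]
Intersection: [15]
|intersection| = 1

1


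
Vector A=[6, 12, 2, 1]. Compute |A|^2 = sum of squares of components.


|A|^2 = sum of squared components
A[0]^2 = 6^2 = 36
A[1]^2 = 12^2 = 144
A[2]^2 = 2^2 = 4
A[3]^2 = 1^2 = 1
Sum = 36 + 144 + 4 + 1 = 185

185


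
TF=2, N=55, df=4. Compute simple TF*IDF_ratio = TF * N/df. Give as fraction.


TF * (N/df)
= 2 * (55/4)
= 2 * 55/4
= 55/2

55/2


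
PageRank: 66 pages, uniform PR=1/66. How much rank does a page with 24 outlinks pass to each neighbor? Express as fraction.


Initial PR = 1/66 = 1/66
Outlinks = 24
Contribution per link = PR / outlinks
= 1/66 / 24
= 1/1584

1/1584


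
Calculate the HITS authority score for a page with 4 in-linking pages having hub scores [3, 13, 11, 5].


Authority = sum of hub scores of in-linkers
In-link 1: hub score = 3
In-link 2: hub score = 13
In-link 3: hub score = 11
In-link 4: hub score = 5
Authority = 3 + 13 + 11 + 5 = 32

32


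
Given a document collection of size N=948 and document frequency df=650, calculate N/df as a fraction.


IDF ratio = N / df
= 948 / 650
= 474/325

474/325


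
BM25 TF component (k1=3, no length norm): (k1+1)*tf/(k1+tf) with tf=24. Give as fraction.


BM25 TF component = (k1+1)*tf / (k1+tf)
k1 = 3, tf = 24
Numerator = (3+1)*24 = 96
Denominator = 3 + 24 = 27
= 96/27 = 32/9

32/9


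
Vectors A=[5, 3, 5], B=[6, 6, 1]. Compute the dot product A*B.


Dot product = sum of element-wise products
A[0]*B[0] = 5*6 = 30
A[1]*B[1] = 3*6 = 18
A[2]*B[2] = 5*1 = 5
Sum = 30 + 18 + 5 = 53

53


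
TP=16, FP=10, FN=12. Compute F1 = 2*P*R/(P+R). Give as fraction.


F1 = 2 * P * R / (P + R)
P = TP/(TP+FP) = 16/26 = 8/13
R = TP/(TP+FN) = 16/28 = 4/7
2 * P * R = 2 * 8/13 * 4/7 = 64/91
P + R = 8/13 + 4/7 = 108/91
F1 = 64/91 / 108/91 = 16/27

16/27


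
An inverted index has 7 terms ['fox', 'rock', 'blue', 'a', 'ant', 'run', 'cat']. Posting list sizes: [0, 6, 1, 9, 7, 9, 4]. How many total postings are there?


Summing posting list sizes:
'fox': 0 postings
'rock': 6 postings
'blue': 1 postings
'a': 9 postings
'ant': 7 postings
'run': 9 postings
'cat': 4 postings
Total = 0 + 6 + 1 + 9 + 7 + 9 + 4 = 36

36


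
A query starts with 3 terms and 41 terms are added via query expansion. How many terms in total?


Original terms: 3
Expansion terms: 41
Total = 3 + 41 = 44

44


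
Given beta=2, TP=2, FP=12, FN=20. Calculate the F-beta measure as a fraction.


P = TP/(TP+FP) = 2/14 = 1/7
R = TP/(TP+FN) = 2/22 = 1/11
beta^2 = 2^2 = 4
(1 + beta^2) = 5
Numerator = (1+beta^2)*P*R = 5/77
Denominator = beta^2*P + R = 4/7 + 1/11 = 51/77
F_beta = 5/51

5/51


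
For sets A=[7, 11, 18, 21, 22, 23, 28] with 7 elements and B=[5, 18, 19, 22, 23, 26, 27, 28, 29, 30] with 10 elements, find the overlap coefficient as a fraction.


A intersect B = [18, 22, 23, 28]
|A intersect B| = 4
min(|A|, |B|) = min(7, 10) = 7
Overlap = 4 / 7 = 4/7

4/7


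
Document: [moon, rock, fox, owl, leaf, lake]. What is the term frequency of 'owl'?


Document has 6 words
Scanning for 'owl':
Found at positions: [3]
Count = 1

1


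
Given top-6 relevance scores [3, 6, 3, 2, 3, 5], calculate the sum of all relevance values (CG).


Cumulative Gain = sum of relevance scores
Position 1: rel=3, running sum=3
Position 2: rel=6, running sum=9
Position 3: rel=3, running sum=12
Position 4: rel=2, running sum=14
Position 5: rel=3, running sum=17
Position 6: rel=5, running sum=22
CG = 22

22


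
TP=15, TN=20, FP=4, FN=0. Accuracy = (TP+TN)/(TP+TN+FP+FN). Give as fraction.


Accuracy = (TP + TN) / (TP + TN + FP + FN)
TP + TN = 15 + 20 = 35
Total = 15 + 20 + 4 + 0 = 39
Accuracy = 35 / 39 = 35/39

35/39


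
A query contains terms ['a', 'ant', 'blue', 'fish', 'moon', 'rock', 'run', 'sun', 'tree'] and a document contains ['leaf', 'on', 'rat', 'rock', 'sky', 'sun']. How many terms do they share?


Query terms: ['a', 'ant', 'blue', 'fish', 'moon', 'rock', 'run', 'sun', 'tree']
Document terms: ['leaf', 'on', 'rat', 'rock', 'sky', 'sun']
Common terms: ['rock', 'sun']
Overlap count = 2

2


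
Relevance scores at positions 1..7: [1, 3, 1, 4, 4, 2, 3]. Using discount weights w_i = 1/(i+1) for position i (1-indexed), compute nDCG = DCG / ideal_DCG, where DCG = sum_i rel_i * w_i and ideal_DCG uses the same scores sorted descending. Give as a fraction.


Position discount weights w_i = 1/(i+1) for i=1..7:
Weights = [1/2, 1/3, 1/4, 1/5, 1/6, 1/7, 1/8]
Actual relevance: [1, 3, 1, 4, 4, 2, 3]
DCG = 1/2 + 3/3 + 1/4 + 4/5 + 4/6 + 2/7 + 3/8 = 3257/840
Ideal relevance (sorted desc): [4, 4, 3, 3, 2, 1, 1]
Ideal DCG = 4/2 + 4/3 + 3/4 + 3/5 + 2/6 + 1/7 + 1/8 = 4439/840
nDCG = DCG / ideal_DCG = 3257/840 / 4439/840 = 3257/4439

3257/4439


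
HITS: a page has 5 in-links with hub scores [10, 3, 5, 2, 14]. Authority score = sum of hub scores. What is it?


Authority = sum of hub scores of in-linkers
In-link 1: hub score = 10
In-link 2: hub score = 3
In-link 3: hub score = 5
In-link 4: hub score = 2
In-link 5: hub score = 14
Authority = 10 + 3 + 5 + 2 + 14 = 34

34


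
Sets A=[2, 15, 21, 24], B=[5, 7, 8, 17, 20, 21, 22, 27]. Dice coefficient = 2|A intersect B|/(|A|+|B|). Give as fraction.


A intersect B = [21]
|A intersect B| = 1
|A| = 4, |B| = 8
Dice = 2*1 / (4+8)
= 2 / 12 = 1/6

1/6


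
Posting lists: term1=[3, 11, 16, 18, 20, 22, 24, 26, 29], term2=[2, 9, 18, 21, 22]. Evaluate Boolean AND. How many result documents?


Boolean AND: find intersection of posting lists
term1 docs: [3, 11, 16, 18, 20, 22, 24, 26, 29]
term2 docs: [2, 9, 18, 21, 22]
Intersection: [18, 22]
|intersection| = 2

2


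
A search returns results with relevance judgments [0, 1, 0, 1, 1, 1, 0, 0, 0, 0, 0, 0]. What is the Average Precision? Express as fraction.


Computing P@k for each relevant position:
Position 1: not relevant
Position 2: relevant, P@2 = 1/2 = 1/2
Position 3: not relevant
Position 4: relevant, P@4 = 2/4 = 1/2
Position 5: relevant, P@5 = 3/5 = 3/5
Position 6: relevant, P@6 = 4/6 = 2/3
Position 7: not relevant
Position 8: not relevant
Position 9: not relevant
Position 10: not relevant
Position 11: not relevant
Position 12: not relevant
Sum of P@k = 1/2 + 1/2 + 3/5 + 2/3 = 34/15
AP = 34/15 / 4 = 17/30

17/30


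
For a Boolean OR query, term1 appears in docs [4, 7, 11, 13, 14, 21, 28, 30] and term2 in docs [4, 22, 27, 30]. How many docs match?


Boolean OR: find union of posting lists
term1 docs: [4, 7, 11, 13, 14, 21, 28, 30]
term2 docs: [4, 22, 27, 30]
Union: [4, 7, 11, 13, 14, 21, 22, 27, 28, 30]
|union| = 10

10


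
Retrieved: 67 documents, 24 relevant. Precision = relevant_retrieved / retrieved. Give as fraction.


Precision = relevant_retrieved / total_retrieved
= 24 / 67
= 24 / (24 + 43)
= 24/67

24/67


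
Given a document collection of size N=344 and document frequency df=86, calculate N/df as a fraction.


IDF ratio = N / df
= 344 / 86
= 4

4


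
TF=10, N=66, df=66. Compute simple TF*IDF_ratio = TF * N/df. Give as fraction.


TF * (N/df)
= 10 * (66/66)
= 10 * 1
= 10

10


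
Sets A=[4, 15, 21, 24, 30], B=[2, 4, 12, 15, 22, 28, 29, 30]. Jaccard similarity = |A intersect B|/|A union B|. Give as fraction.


A intersect B = [4, 15, 30]
|A intersect B| = 3
A union B = [2, 4, 12, 15, 21, 22, 24, 28, 29, 30]
|A union B| = 10
Jaccard = 3/10 = 3/10

3/10


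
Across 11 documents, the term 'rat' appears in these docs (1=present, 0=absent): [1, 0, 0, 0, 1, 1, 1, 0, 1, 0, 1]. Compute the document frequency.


Checking each document for 'rat':
Doc 1: present
Doc 2: absent
Doc 3: absent
Doc 4: absent
Doc 5: present
Doc 6: present
Doc 7: present
Doc 8: absent
Doc 9: present
Doc 10: absent
Doc 11: present
df = sum of presences = 1 + 0 + 0 + 0 + 1 + 1 + 1 + 0 + 1 + 0 + 1 = 6

6


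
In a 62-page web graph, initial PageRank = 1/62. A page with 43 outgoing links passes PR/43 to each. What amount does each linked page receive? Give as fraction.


Initial PR = 1/62 = 1/62
Outlinks = 43
Contribution per link = PR / outlinks
= 1/62 / 43
= 1/2666

1/2666


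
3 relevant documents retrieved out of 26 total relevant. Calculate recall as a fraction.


Recall = retrieved_relevant / total_relevant
= 3 / 26
= 3 / (3 + 23)
= 3/26

3/26


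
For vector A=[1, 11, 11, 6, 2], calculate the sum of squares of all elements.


|A|^2 = sum of squared components
A[0]^2 = 1^2 = 1
A[1]^2 = 11^2 = 121
A[2]^2 = 11^2 = 121
A[3]^2 = 6^2 = 36
A[4]^2 = 2^2 = 4
Sum = 1 + 121 + 121 + 36 + 4 = 283

283


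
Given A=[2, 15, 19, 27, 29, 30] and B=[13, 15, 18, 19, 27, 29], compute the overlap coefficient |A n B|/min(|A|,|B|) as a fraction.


A intersect B = [15, 19, 27, 29]
|A intersect B| = 4
min(|A|, |B|) = min(6, 6) = 6
Overlap = 4 / 6 = 2/3

2/3


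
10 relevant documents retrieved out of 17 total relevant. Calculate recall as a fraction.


Recall = retrieved_relevant / total_relevant
= 10 / 17
= 10 / (10 + 7)
= 10/17

10/17


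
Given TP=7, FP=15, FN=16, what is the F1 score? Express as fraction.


F1 = 2 * P * R / (P + R)
P = TP/(TP+FP) = 7/22 = 7/22
R = TP/(TP+FN) = 7/23 = 7/23
2 * P * R = 2 * 7/22 * 7/23 = 49/253
P + R = 7/22 + 7/23 = 315/506
F1 = 49/253 / 315/506 = 14/45

14/45


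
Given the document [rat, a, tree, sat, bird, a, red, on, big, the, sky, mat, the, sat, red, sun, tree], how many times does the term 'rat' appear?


Document has 17 words
Scanning for 'rat':
Found at positions: [0]
Count = 1

1


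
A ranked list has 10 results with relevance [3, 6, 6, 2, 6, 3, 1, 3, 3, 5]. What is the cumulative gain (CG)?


Cumulative Gain = sum of relevance scores
Position 1: rel=3, running sum=3
Position 2: rel=6, running sum=9
Position 3: rel=6, running sum=15
Position 4: rel=2, running sum=17
Position 5: rel=6, running sum=23
Position 6: rel=3, running sum=26
Position 7: rel=1, running sum=27
Position 8: rel=3, running sum=30
Position 9: rel=3, running sum=33
Position 10: rel=5, running sum=38
CG = 38

38


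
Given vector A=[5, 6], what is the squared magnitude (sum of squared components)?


|A|^2 = sum of squared components
A[0]^2 = 5^2 = 25
A[1]^2 = 6^2 = 36
Sum = 25 + 36 = 61

61


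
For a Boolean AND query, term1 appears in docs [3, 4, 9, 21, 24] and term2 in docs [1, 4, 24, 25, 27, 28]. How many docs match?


Boolean AND: find intersection of posting lists
term1 docs: [3, 4, 9, 21, 24]
term2 docs: [1, 4, 24, 25, 27, 28]
Intersection: [4, 24]
|intersection| = 2

2


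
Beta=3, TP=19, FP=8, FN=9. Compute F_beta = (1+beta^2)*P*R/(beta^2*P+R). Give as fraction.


P = TP/(TP+FP) = 19/27 = 19/27
R = TP/(TP+FN) = 19/28 = 19/28
beta^2 = 3^2 = 9
(1 + beta^2) = 10
Numerator = (1+beta^2)*P*R = 1805/378
Denominator = beta^2*P + R = 19/3 + 19/28 = 589/84
F_beta = 190/279

190/279


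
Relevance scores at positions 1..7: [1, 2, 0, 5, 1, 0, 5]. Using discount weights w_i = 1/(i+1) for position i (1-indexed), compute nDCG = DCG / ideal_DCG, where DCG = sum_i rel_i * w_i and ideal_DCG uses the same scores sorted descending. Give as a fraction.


Position discount weights w_i = 1/(i+1) for i=1..7:
Weights = [1/2, 1/3, 1/4, 1/5, 1/6, 1/7, 1/8]
Actual relevance: [1, 2, 0, 5, 1, 0, 5]
DCG = 1/2 + 2/3 + 0/4 + 5/5 + 1/6 + 0/7 + 5/8 = 71/24
Ideal relevance (sorted desc): [5, 5, 2, 1, 1, 0, 0]
Ideal DCG = 5/2 + 5/3 + 2/4 + 1/5 + 1/6 + 0/7 + 0/8 = 151/30
nDCG = DCG / ideal_DCG = 71/24 / 151/30 = 355/604

355/604


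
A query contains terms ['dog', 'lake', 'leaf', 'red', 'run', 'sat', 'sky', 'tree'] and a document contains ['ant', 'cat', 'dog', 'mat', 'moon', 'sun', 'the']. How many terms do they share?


Query terms: ['dog', 'lake', 'leaf', 'red', 'run', 'sat', 'sky', 'tree']
Document terms: ['ant', 'cat', 'dog', 'mat', 'moon', 'sun', 'the']
Common terms: ['dog']
Overlap count = 1

1


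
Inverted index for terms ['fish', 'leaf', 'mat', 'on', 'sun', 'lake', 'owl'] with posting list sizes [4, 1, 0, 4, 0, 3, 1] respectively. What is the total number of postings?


Summing posting list sizes:
'fish': 4 postings
'leaf': 1 postings
'mat': 0 postings
'on': 4 postings
'sun': 0 postings
'lake': 3 postings
'owl': 1 postings
Total = 4 + 1 + 0 + 4 + 0 + 3 + 1 = 13

13


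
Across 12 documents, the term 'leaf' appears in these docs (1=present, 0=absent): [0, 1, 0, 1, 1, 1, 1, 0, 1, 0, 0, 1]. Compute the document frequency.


Checking each document for 'leaf':
Doc 1: absent
Doc 2: present
Doc 3: absent
Doc 4: present
Doc 5: present
Doc 6: present
Doc 7: present
Doc 8: absent
Doc 9: present
Doc 10: absent
Doc 11: absent
Doc 12: present
df = sum of presences = 0 + 1 + 0 + 1 + 1 + 1 + 1 + 0 + 1 + 0 + 0 + 1 = 7

7


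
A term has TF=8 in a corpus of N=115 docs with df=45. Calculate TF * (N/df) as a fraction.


TF * (N/df)
= 8 * (115/45)
= 8 * 23/9
= 184/9

184/9
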